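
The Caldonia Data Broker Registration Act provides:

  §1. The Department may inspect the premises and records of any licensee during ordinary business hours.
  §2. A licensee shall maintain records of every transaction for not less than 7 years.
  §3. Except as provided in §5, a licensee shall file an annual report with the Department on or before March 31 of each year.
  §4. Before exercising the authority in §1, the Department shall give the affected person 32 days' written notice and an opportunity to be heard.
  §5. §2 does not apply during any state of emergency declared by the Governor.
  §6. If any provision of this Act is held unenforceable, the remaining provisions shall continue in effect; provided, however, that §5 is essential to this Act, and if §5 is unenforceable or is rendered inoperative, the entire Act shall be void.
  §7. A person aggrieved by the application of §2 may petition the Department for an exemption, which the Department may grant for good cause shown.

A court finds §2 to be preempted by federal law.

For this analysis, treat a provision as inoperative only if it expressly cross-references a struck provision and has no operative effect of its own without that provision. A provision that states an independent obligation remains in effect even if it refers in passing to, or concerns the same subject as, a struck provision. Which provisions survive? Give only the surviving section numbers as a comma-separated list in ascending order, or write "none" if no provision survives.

none

§2 is struck. §5 merely fixes the emergency suspension of §2; with §2 gone it has nothing to operate on and falls away. §7 merely fixes the exemption procedure for §2; with §2 gone it has nothing to operate on and falls away. §6 makes §5 an essential term, and §5 has been rendered inoperative by the cascade; under §6, the entire Act is therefore void. No provision of the Act survives.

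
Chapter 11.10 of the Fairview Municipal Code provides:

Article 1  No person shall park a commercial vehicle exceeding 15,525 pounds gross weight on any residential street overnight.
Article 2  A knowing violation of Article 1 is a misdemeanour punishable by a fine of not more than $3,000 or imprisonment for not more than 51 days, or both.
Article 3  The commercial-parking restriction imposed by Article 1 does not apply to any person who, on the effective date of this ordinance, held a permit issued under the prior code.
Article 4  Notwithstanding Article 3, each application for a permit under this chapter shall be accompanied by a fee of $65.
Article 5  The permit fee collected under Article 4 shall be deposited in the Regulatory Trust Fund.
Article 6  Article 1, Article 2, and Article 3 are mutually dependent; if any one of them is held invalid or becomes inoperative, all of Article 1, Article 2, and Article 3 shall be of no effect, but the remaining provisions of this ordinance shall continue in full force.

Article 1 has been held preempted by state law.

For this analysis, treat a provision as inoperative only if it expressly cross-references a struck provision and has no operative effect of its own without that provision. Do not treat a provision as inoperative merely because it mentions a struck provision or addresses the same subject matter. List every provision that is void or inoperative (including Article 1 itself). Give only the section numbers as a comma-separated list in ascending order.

Article 1 is struck. Article 2 has no operative effect of its own apart from Article 1 and is therefore inoperative. Article 3 merely fixes the grandfather exemption from Article 1; with Article 1 gone it has nothing to operate on and falls away. Article 4 mentions Article 3 but its own obligation stands independently of Article 3, so Article 4 is not affected. Article 6 declares Article 1, Article 2, and Article 3 mutually dependent; since one of them has fallen, all of them are of no effect. The remainder continues in force under Article 6. Article 4, Article 5, and Article 6 remain in effect.

1, 2, 3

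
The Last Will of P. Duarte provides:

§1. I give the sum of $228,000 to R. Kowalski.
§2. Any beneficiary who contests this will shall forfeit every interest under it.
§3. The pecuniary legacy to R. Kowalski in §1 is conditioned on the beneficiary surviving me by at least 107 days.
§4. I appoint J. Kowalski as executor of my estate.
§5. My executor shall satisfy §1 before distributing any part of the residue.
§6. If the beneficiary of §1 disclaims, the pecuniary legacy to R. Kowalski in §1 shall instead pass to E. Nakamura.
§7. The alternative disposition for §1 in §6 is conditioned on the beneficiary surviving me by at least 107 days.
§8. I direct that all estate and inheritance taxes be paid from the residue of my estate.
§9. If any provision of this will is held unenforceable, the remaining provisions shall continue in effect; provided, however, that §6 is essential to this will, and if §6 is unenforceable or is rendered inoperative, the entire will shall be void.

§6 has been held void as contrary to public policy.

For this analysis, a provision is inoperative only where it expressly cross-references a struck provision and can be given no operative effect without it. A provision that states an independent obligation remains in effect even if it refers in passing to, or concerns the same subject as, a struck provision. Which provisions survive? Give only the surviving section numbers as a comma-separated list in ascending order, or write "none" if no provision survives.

§6 is struck. The only function of §7 is the survivorship condition on §6, so it cannot stand once §6 is removed. §9 makes §6 an essential term, and §6 is the provision held invalid; under §9, the entire will is therefore void. No provision of the will survives.

none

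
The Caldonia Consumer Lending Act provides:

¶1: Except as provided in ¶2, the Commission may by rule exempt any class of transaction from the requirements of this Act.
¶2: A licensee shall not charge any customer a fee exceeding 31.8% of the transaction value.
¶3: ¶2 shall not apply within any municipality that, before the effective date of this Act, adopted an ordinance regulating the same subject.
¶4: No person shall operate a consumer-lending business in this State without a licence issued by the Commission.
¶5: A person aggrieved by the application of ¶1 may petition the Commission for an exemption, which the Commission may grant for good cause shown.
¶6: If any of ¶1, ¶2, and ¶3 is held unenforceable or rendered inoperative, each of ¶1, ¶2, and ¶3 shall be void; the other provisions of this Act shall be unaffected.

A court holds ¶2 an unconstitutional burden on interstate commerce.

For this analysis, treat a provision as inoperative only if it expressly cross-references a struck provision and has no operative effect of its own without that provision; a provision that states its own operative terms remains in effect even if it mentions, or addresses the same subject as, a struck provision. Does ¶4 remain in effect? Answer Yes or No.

Yes

¶2 is struck. ¶3 has no operative effect of its own apart from ¶2 and is therefore inoperative. ¶6 declares ¶1, ¶2, and ¶3 mutually dependent; since one of them has fallen, all of them are of no effect. That brings down ¶1 as well. ¶5 in turn depends solely on a provision now struck and likewise falls. The remainder continues in force under ¶6. That leaves ¶4 and ¶6 in effect. ¶4 is among the surviving provisions, so the answer is yes.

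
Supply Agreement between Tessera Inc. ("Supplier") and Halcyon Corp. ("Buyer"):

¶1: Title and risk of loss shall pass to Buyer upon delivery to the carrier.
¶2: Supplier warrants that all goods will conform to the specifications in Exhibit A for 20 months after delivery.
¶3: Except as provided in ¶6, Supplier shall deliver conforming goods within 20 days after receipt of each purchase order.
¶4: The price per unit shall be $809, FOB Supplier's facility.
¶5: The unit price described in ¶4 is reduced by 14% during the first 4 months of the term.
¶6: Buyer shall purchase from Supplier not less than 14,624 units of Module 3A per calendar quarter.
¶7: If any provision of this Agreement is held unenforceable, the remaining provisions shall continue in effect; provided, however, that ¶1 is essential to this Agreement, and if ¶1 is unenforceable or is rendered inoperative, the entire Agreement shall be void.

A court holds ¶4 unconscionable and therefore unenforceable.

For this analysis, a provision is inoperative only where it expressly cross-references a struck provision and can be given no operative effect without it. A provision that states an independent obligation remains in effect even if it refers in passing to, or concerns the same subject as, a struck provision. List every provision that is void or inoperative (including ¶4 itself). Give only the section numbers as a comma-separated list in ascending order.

4, 5

¶4 is struck. ¶5 has no operative effect of its own apart from ¶4 and is therefore inoperative. ¶7 makes ¶1 an essential term, but ¶1 is unaffected, so the severability proviso in ¶7 preserves the remaining provisions. The provisions still in force are ¶1, ¶2, ¶3, ¶6, and ¶7.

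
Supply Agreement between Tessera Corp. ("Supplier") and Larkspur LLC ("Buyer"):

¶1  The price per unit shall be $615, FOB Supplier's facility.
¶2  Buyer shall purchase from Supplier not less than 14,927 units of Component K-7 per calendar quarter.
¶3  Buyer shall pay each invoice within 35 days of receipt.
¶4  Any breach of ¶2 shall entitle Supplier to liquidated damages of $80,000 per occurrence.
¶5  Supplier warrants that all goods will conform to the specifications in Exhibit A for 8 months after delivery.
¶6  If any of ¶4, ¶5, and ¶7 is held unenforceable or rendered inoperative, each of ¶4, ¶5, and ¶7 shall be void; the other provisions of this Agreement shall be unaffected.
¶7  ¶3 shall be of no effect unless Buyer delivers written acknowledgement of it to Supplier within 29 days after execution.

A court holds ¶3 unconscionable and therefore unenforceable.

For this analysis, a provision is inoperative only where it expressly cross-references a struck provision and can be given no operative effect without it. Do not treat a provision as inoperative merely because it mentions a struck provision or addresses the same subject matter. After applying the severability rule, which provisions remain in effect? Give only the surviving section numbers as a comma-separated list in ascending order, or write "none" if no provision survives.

¶3 is struck. ¶7 has no operative effect of its own apart from ¶3 and is therefore inoperative. ¶6 declares ¶4, ¶5, and ¶7 mutually dependent; since one of them has fallen, all of them are of no effect. That brings down ¶4 and ¶5 as well. The remainder continues in force under ¶6. The provisions still in force are ¶1, ¶2, and ¶6.

1, 2, 6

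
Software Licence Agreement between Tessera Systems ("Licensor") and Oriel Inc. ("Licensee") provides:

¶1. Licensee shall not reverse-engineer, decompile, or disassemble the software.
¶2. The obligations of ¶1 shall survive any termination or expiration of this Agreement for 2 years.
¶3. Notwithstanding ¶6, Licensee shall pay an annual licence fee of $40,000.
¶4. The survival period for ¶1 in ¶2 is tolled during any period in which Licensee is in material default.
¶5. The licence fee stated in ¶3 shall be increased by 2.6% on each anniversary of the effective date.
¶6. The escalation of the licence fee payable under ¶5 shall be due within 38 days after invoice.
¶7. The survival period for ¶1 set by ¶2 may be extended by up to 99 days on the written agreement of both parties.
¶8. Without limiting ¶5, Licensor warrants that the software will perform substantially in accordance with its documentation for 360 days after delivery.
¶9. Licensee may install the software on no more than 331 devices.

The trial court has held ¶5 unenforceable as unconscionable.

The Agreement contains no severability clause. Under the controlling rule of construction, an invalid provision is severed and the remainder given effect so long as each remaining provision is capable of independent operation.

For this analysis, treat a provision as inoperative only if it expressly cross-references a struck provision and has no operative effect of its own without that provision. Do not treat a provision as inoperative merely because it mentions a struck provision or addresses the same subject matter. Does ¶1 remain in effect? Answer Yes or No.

¶5 is struck. ¶6 has no operative effect of its own apart from ¶5 and is therefore inoperative. ¶3 mentions ¶6 but its own obligation stands independently of ¶6, so ¶3 is not affected. ¶8 mentions ¶5 but its own obligation stands independently of ¶5, so ¶8 is not affected. Under the stated default rule, only provisions that cannot operate independently fall away; the rest are enforced. ¶1, ¶2, ¶3, ¶4, ¶7, ¶8, and ¶9 remain in effect. ¶1 is among the surviving provisions, so the answer is yes.

Yes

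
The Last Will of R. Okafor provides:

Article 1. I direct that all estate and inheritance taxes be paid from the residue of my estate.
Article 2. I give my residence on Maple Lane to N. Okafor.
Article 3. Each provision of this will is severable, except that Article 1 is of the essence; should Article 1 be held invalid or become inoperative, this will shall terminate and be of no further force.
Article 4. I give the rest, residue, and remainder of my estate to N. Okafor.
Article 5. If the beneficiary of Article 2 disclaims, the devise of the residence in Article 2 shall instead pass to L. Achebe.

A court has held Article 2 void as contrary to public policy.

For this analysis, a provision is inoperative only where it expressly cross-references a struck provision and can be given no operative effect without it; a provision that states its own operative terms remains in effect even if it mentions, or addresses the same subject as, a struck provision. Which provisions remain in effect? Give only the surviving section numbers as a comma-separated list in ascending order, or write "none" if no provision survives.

Article 2 is struck. The only function of Article 5 is the alternative disposition for Article 2, so it cannot stand once Article 2 is removed. Article 3 makes Article 1 an essential term, but Article 1 is unaffected, so the severability proviso in Article 3 preserves the remaining provisions. That leaves Article 1, Article 3, and Article 4 in effect.

1, 3, 4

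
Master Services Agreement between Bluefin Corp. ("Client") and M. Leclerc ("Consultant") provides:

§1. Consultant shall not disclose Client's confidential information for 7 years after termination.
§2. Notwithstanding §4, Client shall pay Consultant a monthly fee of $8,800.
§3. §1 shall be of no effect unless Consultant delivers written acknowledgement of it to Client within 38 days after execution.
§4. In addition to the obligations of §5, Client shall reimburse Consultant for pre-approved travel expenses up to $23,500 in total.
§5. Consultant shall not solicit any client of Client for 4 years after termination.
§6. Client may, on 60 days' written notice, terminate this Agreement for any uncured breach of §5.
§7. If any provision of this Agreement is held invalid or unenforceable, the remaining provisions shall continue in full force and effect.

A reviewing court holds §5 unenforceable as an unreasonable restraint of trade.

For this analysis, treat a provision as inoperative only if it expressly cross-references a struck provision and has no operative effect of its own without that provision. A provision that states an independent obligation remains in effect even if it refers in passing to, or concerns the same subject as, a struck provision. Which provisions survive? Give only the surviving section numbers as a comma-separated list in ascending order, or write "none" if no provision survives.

1, 2, 3, 4, 7

§5 is struck. §6 operates only by reference to §5, so it falls with §5. §4 mentions §5 but its own obligation stands independently of §5, so §4 is not affected. Under the severability clause in §7, the remaining provisions continue in force. §1, §2, §3, §4, and §7 remain in effect.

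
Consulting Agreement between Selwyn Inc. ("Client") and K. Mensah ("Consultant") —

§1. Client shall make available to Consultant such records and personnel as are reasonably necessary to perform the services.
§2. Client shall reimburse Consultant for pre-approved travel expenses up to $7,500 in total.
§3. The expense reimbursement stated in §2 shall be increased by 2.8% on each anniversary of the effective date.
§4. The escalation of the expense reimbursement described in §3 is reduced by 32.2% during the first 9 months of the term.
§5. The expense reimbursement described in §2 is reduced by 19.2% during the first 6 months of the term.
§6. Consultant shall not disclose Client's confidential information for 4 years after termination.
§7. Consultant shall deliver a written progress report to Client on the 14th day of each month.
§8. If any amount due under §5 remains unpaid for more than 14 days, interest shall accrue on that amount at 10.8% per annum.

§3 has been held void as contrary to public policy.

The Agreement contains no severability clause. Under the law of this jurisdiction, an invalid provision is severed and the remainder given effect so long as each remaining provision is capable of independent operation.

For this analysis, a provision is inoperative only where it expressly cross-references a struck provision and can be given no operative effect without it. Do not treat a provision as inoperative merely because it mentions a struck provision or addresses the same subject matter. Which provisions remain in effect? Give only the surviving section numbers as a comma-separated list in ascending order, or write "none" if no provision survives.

§3 is struck. The whole of §4 is the introductory reduction to the escalation of the expense reimbursement, defined by reference to §3, so §4 cannot stand once §3 is removed. Under the stated default rule, only provisions that cannot operate independently fall away; the rest are enforced. §1, §2, §5, §6, §7, and §8 remain in effect.

1, 2, 5, 6, 7, 8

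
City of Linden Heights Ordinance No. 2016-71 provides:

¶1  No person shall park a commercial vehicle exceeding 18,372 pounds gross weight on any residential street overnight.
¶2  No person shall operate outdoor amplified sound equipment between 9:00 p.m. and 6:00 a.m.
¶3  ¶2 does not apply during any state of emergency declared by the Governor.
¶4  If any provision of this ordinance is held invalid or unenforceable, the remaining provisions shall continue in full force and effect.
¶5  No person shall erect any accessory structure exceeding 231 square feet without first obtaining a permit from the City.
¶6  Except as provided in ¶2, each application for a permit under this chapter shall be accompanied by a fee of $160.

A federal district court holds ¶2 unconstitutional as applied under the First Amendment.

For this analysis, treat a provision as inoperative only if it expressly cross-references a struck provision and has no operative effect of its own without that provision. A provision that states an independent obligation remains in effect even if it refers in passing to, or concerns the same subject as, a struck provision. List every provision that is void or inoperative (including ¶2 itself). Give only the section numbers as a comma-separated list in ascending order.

¶2 is struck. The only function of ¶3 is the emergency suspension of ¶2, so it cannot stand once ¶2 is removed. Although ¶6 refers to ¶2, its operative terms do not depend on ¶2, so it remains in effect. ¶4 is a severability clause and preserves every provision that can still be given independent effect. ¶1, ¶4, ¶5, and ¶6 remain in effect.

2, 3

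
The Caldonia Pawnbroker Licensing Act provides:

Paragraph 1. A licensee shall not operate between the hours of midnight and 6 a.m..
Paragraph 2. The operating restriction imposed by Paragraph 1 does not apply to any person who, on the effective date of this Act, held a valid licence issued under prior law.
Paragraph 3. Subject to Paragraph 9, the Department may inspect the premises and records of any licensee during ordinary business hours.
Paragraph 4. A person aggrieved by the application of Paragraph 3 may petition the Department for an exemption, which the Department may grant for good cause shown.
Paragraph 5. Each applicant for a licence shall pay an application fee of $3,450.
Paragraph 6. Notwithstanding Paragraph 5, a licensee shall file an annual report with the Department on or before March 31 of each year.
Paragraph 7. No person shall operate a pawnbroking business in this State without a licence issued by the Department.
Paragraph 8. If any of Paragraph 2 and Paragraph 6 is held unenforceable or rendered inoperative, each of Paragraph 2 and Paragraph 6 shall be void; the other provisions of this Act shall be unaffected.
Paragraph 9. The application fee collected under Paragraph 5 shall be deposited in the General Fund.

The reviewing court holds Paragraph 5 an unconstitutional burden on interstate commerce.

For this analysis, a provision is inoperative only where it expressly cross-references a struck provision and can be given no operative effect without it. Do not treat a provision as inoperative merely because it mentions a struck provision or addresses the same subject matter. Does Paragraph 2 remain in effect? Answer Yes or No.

Paragraph 5 is struck. Paragraph 9 operates only by reference to Paragraph 5, so it falls with Paragraph 5. Although Paragraph 6 refers to Paragraph 5, its operative terms do not depend on Paragraph 5, so it remains in effect. Paragraph 3 mentions Paragraph 9 but its own obligation stands independently of Paragraph 9, so Paragraph 3 is not affected. Paragraph 8 ties Paragraph 2 and Paragraph 6 together, but none of those is affected here; the remaining provisions continue in force under Paragraph 8. The provisions still in force are Paragraph 1, Paragraph 2, Paragraph 3, Paragraph 4, Paragraph 6, Paragraph 7, and Paragraph 8. Paragraph 2 is among the surviving provisions, so the answer is yes.

Yes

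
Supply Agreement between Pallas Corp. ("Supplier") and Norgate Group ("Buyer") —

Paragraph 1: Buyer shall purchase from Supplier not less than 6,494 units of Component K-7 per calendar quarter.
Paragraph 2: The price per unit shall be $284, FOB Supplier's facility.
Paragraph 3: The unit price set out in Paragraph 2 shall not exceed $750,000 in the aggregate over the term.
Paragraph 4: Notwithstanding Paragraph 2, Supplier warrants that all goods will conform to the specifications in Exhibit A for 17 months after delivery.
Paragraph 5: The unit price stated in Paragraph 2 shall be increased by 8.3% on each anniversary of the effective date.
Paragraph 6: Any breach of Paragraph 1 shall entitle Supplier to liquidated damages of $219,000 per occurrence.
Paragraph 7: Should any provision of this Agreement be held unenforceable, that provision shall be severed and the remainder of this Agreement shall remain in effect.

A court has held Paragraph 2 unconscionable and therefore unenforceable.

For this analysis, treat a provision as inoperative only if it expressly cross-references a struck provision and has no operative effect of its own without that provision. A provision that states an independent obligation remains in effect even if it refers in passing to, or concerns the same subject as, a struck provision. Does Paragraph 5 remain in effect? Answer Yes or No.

No

Paragraph 2 is struck. Paragraph 3 does nothing except set the aggregate cap on the unit price by reference to Paragraph 2; with Paragraph 2 gone it has no independent effect and is inoperative. Paragraph 5 operates only by reference to Paragraph 2, so it falls with Paragraph 2. Although Paragraph 4 refers to Paragraph 2, its operative terms do not depend on Paragraph 2, so it remains in effect. Under the severability clause in Paragraph 7, the remaining provisions continue in force. Paragraph 1, Paragraph 4, Paragraph 6, and Paragraph 7 remain in effect. Paragraph 5 is among the inoperative provisions, so the answer is no.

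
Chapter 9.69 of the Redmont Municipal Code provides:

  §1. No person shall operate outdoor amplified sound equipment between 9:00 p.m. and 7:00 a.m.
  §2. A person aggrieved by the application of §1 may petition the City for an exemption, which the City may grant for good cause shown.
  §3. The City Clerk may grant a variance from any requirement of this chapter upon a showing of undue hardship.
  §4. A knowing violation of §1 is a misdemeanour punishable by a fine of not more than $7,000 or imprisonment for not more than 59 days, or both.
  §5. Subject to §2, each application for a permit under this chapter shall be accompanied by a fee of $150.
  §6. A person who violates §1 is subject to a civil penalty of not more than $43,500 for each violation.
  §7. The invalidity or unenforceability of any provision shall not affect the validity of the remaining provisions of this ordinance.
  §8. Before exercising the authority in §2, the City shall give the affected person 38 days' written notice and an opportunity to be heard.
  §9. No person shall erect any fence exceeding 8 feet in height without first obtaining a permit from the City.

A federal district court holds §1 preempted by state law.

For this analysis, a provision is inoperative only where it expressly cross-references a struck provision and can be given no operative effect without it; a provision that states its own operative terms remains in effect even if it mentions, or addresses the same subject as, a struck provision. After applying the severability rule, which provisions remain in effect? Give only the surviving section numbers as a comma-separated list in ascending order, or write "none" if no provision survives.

§1 is struck. §2 has no operative effect of its own apart from §1 and is therefore inoperative. §4 merely fixes the criminal penalty for violating §1; with §1 gone it has nothing to operate on and falls away. The only function of §6 is the civil penalty for violating §1, so it cannot stand once §1 is removed. §8 operates only by reference to §2, so it falls with §2. Although §5 refers to §2, its operative terms do not depend on §2, so it remains in effect. Under the severability clause in §7, the remaining provisions continue in force. The provisions still in force are §3, §5, §7, and §9.

3, 5, 7, 9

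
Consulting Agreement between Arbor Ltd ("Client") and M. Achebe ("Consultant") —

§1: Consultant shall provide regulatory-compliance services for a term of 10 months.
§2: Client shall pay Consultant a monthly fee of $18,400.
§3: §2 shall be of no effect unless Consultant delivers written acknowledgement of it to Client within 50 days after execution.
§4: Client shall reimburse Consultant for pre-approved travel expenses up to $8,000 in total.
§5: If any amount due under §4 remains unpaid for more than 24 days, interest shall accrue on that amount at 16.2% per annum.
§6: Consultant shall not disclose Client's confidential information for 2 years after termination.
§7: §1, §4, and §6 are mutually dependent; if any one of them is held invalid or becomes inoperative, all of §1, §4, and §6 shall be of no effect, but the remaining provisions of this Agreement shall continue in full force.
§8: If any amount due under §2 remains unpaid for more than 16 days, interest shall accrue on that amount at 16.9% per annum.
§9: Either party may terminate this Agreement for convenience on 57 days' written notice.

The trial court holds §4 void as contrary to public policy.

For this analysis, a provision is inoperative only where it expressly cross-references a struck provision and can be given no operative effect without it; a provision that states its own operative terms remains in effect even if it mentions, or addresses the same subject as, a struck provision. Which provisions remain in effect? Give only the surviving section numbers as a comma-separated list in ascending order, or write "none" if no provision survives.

§4 is struck. §5 operates only by reference to §4, so it falls with §4. §7 declares §1, §4, and §6 mutually dependent; since one of them has fallen, all of them are of no effect. That brings down §1 and §6 as well. The remainder continues in force under §7. §2, §3, §7, §8, and §9 remain in effect.

2, 3, 7, 8, 9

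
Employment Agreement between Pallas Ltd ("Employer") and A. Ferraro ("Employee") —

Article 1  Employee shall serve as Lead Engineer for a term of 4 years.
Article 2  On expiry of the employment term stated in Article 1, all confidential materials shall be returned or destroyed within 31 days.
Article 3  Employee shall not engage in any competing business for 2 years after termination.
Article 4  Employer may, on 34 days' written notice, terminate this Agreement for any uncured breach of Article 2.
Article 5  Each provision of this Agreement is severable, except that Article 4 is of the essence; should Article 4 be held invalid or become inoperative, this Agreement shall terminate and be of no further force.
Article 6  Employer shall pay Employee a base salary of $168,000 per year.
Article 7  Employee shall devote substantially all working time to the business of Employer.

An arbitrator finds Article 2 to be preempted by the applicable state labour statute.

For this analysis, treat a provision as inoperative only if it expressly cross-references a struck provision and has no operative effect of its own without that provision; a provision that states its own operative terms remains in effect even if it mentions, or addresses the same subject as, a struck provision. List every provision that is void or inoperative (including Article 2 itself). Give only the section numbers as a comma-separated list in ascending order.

Article 2 is struck. Article 4 has no operative effect of its own apart from Article 2 and is therefore inoperative. Article 5 makes Article 4 an essential term, and Article 4 has been rendered inoperative by the cascade; under Article 5, the entire Agreement is therefore void. No provision of the Agreement survives.

1, 2, 3, 4, 5, 6, 7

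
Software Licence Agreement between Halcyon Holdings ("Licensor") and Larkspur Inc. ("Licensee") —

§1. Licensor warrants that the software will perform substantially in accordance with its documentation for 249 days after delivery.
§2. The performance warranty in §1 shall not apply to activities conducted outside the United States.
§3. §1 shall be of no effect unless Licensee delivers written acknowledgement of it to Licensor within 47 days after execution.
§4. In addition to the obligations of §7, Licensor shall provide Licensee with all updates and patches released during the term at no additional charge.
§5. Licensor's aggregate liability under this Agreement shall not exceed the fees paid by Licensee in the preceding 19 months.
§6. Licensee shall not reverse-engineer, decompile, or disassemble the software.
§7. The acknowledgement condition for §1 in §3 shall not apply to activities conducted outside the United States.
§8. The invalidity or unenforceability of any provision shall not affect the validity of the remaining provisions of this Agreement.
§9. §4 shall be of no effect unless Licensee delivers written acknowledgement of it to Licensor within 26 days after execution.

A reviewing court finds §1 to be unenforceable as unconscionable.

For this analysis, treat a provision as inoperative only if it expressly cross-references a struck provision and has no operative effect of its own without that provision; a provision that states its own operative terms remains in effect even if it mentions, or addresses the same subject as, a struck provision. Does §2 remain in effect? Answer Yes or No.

No

§1 is struck. §2 does nothing except set the carve-out from the performance warranty by reference to §1; with §1 gone it has no independent effect and is inoperative. §3 merely fixes the acknowledgement condition for §1; with §1 gone it has nothing to operate on and falls away. The whole of §7 is the carve-out from the acknowledgement condition for §1, defined by reference to §3, so §7 cannot stand once §3 is removed. §4 mentions §7 but its own obligation stands independently of §7, so §4 is not affected. Under the severability clause in §8, the remaining provisions continue in force. That leaves §4, §5, §6, §8, and §9 in effect. §2 is among the inoperative provisions, so the answer is no.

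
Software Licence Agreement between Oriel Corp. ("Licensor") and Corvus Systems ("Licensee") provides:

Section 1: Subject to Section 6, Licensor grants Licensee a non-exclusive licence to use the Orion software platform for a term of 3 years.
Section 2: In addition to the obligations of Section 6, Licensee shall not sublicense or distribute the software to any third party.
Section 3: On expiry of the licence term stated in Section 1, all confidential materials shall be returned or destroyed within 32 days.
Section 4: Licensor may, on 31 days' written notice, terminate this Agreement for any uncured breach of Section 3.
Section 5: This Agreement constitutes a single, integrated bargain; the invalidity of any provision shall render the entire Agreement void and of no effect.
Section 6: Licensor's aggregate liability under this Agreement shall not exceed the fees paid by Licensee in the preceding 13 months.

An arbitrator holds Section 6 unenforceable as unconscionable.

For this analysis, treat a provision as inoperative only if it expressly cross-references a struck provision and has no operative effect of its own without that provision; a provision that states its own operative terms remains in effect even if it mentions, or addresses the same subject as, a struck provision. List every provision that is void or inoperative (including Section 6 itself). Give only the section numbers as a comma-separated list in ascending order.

1, 2, 3, 4, 5, 6

Section 6 is struck. No other provision's operative terms depend on Section 6. Section 5 provides that the Agreement is not severable, so the invalidity of any one provision voids the entire Agreement. No provision of the Agreement survives.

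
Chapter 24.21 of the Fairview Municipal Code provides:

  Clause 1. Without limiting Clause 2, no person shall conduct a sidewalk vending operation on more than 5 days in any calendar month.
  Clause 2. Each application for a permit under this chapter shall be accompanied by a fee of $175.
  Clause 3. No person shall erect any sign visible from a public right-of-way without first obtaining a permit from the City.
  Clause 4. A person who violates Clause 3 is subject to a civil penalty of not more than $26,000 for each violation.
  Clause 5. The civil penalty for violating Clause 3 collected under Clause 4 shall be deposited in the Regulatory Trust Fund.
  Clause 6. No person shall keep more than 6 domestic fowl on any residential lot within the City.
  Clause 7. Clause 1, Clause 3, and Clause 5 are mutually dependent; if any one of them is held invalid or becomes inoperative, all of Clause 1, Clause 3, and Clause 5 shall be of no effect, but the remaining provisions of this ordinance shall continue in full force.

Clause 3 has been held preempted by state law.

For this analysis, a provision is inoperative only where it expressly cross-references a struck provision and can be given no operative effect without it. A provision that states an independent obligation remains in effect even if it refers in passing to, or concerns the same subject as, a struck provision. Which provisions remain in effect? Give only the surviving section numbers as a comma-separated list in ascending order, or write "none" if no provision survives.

Clause 3 is struck. Clause 4 has no operative effect of its own apart from Clause 3 and is therefore inoperative. Clause 5 has no operative effect of its own apart from Clause 4 and is therefore inoperative. Clause 7 declares Clause 1, Clause 3, and Clause 5 mutually dependent; since one of them has fallen, all of them are of no effect. That brings down Clause 1 as well. The remainder continues in force under Clause 7. The provisions still in force are Clause 2, Clause 6, and Clause 7.

2, 6, 7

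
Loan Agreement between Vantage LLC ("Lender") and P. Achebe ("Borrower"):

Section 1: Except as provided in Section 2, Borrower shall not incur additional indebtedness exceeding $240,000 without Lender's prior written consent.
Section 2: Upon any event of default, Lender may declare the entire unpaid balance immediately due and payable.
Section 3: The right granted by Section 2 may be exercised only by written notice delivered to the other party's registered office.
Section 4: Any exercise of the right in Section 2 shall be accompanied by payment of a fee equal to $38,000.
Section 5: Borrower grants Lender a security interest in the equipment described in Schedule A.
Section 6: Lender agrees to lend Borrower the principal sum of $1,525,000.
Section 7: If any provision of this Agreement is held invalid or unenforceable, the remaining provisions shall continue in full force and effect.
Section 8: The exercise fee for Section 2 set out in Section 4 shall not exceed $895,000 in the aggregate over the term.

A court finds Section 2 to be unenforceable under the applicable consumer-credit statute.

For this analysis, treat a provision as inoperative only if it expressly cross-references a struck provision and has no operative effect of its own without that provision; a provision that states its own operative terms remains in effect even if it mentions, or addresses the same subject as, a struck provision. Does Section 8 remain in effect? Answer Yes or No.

Section 2 is struck. Section 3 operates only by reference to Section 2, so it falls with Section 2. The only function of Section 4 is the exercise fee for Section 2, so it cannot stand once Section 2 is removed. Section 8 does nothing except set the aggregate cap on the exercise fee for Section 2 by reference to Section 4; with Section 4 gone it has no independent effect and is inoperative. Section 1 mentions Section 2 but its own obligation stands independently of Section 2, so Section 1 is not affected. Section 7 is a severability clause and preserves every provision that can still be given independent effect. Section 1, Section 5, Section 6, and Section 7 remain in effect. Section 8 is among the inoperative provisions, so the answer is no.

No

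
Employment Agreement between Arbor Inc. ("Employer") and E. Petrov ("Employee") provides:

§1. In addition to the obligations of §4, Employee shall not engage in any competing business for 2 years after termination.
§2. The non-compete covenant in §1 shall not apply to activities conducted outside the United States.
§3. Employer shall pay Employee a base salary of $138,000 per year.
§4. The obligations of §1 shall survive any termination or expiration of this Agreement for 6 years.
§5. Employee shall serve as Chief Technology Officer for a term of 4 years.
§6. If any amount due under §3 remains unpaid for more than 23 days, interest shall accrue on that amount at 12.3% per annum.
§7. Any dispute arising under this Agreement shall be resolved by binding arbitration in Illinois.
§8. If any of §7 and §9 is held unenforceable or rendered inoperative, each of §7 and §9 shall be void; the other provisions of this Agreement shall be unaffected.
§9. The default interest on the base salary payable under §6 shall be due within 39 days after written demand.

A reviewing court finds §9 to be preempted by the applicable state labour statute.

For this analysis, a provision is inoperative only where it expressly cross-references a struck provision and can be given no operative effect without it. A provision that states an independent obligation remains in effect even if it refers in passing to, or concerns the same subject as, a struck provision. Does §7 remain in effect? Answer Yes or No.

No

§9 is struck. Nothing else in the Agreement is defined by reference to §9. §8 declares §7 and §9 mutually dependent; since one of them has fallen, all of them are of no effect. That brings down §7 as well. The remainder continues in force under §8. §1, §2, §3, §4, §5, §6, and §8 remain in effect. §7 is among the inoperative provisions, so the answer is no.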